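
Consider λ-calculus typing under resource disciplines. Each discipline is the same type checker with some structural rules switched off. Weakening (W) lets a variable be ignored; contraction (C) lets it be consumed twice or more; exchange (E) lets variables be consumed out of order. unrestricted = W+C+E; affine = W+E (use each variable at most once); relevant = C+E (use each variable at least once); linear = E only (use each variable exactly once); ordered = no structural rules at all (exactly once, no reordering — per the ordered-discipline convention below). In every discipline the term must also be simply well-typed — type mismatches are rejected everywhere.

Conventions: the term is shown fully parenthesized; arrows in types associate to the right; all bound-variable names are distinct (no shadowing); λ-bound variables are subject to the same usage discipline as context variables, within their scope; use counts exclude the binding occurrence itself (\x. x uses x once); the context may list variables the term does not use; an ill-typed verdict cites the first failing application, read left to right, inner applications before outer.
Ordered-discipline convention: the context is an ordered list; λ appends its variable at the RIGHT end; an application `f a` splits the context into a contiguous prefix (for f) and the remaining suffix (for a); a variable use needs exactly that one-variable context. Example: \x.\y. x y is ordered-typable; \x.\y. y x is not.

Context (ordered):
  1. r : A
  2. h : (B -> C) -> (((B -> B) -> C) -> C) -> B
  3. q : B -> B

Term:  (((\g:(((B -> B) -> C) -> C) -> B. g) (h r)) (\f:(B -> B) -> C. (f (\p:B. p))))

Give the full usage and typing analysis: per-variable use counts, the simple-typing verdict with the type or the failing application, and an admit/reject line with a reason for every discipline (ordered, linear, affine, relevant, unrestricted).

use counts: r ×1, h ×1, q ×0, g (λ-bound) ×1, f (λ-bound) ×1, p (λ-bound) ×1
uses in reading order: g, h, r, f, p
typing: ill-typed: a function awaiting B -> C gets A
ordered: ✗, fails simple typing
linear: ✗, a type mismatch blocks all five
affine: ✗, the type mismatch rejects it
relevant: ✗, not simply typable
unrestricted: ✗, fails simple typing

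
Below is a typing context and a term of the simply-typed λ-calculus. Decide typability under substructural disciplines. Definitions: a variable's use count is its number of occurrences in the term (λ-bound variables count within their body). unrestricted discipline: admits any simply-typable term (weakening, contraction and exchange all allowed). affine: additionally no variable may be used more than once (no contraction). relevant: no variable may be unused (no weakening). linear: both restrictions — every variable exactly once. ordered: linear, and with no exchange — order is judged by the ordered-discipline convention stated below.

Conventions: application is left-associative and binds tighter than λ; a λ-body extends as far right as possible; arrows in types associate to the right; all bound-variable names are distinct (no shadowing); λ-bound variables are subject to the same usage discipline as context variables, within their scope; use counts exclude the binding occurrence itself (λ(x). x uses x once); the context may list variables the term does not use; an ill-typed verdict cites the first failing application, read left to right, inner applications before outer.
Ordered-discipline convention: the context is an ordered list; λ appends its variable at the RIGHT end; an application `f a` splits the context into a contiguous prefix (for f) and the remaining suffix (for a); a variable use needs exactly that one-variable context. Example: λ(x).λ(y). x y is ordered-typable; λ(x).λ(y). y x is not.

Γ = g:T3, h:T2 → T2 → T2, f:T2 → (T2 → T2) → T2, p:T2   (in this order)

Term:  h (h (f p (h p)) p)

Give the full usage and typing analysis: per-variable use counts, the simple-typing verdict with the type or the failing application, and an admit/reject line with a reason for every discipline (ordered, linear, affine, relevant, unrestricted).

usage: g: 0, h: 3, f: 1, p: 3
uses in reading order: h, h, f, p, h, p, p
typing: well-typed at T2 → T2
ordered: ✗, uses contraction: h ×3, p ×3; needs weakening: g unused
linear: ✗, uses contraction: h ×3, p ×3; needs weakening: g unused
affine: ✗, uses contraction: h ×3, p ×3
relevant: ✗, needs weakening: g unused
unrestricted: ✓, typability at T2 → T2 is all that's needed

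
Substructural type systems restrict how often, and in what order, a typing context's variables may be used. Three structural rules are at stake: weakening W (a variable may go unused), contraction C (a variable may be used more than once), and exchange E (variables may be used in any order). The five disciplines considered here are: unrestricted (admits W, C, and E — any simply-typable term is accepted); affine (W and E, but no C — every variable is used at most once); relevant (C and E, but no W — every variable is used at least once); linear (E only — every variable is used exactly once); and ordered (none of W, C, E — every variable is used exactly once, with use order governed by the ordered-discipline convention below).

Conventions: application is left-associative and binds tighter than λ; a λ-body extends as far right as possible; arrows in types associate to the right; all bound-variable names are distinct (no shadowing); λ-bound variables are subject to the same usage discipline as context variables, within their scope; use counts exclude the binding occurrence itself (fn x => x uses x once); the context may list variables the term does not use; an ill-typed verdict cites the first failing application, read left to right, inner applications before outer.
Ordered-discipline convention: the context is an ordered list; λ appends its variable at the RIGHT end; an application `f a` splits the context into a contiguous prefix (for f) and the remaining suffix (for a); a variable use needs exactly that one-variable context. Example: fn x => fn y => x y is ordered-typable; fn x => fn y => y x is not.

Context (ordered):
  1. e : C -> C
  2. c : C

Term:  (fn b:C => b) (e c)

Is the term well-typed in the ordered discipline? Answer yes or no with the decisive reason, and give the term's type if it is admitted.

yes — e, c, b: once each, no exchange needed; term : C
variable uses: e: 1; c: 1; b (bound): 1
order of uses: b, e, c
typing: well-typed at C
summary: ordered ✓ | linear ✓ | affine ✓ | relevant ✓ | unrestricted ✓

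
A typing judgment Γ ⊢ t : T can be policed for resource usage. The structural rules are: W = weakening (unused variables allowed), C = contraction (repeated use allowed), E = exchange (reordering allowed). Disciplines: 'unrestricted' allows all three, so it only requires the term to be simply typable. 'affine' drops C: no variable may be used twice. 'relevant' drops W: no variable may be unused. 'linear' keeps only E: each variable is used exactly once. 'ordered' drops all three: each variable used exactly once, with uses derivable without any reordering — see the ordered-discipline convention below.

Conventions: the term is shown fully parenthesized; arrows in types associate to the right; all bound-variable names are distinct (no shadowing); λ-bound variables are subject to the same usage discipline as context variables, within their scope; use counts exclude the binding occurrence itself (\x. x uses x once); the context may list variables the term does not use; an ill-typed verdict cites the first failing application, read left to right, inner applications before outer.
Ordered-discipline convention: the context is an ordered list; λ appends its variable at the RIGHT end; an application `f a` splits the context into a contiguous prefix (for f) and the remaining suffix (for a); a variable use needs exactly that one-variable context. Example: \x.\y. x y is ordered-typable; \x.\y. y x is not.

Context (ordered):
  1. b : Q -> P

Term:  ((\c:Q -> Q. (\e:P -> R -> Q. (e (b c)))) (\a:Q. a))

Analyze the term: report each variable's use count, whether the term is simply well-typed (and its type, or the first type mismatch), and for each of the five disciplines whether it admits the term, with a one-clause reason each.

variable uses: b ×1; c (bound) ×1; e (bound) ×1; a (bound) ×1
use order (left to right): e, b, c, a
typing: ill-typed: an argument Q -> Q mismatches the expected Q
ordered ✗ (fails simple typing)
linear ✗ (a type mismatch blocks all five)
affine ✗ (the type mismatch rejects it)
relevant ✗ (not simply typable)
unrestricted ✗ (fails simple typing)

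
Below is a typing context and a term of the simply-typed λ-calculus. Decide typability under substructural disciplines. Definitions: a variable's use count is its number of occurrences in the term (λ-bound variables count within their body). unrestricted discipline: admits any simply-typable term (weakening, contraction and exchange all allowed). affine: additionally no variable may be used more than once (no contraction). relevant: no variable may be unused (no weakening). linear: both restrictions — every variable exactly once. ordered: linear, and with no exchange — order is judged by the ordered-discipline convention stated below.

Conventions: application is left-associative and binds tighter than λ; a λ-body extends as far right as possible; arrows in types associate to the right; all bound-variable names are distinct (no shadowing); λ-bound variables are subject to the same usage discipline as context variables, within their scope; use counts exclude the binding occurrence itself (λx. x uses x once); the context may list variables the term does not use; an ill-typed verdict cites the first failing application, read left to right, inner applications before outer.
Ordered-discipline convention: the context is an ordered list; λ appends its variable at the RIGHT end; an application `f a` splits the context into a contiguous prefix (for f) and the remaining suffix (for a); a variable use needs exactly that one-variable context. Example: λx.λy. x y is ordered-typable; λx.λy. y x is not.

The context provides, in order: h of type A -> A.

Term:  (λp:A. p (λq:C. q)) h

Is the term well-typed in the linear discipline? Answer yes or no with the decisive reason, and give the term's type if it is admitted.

no — fails simple typing
variable uses: h: 1×; p (λ-bound): 1×; q (λ-bound): 1×
order of uses: p, q, h
typing: ill-typed: applying a non-function (A)
summary: ordered ✗ | linear ✗ | affine ✗ | relevant ✗ | unrestricted ✗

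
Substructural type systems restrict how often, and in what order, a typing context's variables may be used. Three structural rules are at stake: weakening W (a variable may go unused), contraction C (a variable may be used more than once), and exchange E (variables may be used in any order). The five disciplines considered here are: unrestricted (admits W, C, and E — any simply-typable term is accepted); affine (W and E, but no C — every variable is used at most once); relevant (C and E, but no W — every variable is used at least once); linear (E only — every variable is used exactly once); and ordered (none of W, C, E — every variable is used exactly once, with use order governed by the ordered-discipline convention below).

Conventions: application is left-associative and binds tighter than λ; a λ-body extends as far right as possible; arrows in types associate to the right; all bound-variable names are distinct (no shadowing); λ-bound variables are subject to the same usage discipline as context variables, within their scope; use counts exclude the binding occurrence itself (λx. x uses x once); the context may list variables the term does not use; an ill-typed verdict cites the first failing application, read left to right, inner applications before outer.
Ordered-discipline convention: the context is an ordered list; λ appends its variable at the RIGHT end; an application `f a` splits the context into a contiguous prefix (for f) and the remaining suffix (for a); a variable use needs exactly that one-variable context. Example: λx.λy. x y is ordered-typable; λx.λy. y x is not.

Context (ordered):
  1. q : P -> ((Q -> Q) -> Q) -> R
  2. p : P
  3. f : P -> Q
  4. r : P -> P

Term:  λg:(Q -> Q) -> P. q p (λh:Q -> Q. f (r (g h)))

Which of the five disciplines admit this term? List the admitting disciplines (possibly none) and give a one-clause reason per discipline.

accepted by: ordered, linear, affine, relevant, unrestricted
use counts: q: 1; p: 1; f: 1; r: 1; g [bound]: 1; h [bound]: 1
uses in reading order: q, p, f, r, g, h
typing: the term checks, with type ((Q -> Q) -> P) -> R
ordered ✓ (q, p, f, r, g, h: once each, no exchange needed)
linear ✓ (exactly-once usage across q, p, f, r, g, h)
affine ✓ (q, p, f, r, g, h: no repeats, contraction unneeded)
relevant ✓ (q, p, f, r, g, h: all used, weakening unneeded)
unrestricted ✓ (typability at ((Q -> Q) -> P) -> R is all that's needed)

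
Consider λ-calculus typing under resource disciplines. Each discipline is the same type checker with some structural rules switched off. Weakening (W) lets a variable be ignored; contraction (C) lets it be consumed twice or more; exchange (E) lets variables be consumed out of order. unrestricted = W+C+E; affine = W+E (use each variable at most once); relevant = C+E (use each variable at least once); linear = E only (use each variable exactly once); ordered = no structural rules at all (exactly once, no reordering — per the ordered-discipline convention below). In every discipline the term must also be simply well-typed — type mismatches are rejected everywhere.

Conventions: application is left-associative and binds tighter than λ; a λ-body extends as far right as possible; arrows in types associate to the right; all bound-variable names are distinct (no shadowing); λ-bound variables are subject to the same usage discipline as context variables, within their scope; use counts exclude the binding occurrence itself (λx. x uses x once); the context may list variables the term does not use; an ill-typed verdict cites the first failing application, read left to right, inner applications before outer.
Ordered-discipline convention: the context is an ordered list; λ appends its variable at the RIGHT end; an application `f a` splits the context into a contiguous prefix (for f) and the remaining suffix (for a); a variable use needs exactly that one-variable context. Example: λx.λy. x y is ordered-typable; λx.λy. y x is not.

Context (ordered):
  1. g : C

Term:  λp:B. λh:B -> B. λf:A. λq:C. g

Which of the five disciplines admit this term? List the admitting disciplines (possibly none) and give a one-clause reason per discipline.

admitted by: affine, unrestricted
usage: g: 1×, p (λ-bound): 0×, h (λ-bound): 0×, f (λ-bound): 0×, q (λ-bound): 0×
order of uses: g
typing: ✓ — B -> (B -> B) -> A -> C -> C
ordered: ✗, unused: p, h, f, q — weakening required
linear: ✗, unused: p, h, f, q — weakening required
affine: ✓, at most one use each (g, p, h, f, q)
relevant: ✗, unused: p, h, f, q — weakening required
unrestricted: ✓, type-checks (B -> (B -> B) -> A -> C -> C) and nothing is barred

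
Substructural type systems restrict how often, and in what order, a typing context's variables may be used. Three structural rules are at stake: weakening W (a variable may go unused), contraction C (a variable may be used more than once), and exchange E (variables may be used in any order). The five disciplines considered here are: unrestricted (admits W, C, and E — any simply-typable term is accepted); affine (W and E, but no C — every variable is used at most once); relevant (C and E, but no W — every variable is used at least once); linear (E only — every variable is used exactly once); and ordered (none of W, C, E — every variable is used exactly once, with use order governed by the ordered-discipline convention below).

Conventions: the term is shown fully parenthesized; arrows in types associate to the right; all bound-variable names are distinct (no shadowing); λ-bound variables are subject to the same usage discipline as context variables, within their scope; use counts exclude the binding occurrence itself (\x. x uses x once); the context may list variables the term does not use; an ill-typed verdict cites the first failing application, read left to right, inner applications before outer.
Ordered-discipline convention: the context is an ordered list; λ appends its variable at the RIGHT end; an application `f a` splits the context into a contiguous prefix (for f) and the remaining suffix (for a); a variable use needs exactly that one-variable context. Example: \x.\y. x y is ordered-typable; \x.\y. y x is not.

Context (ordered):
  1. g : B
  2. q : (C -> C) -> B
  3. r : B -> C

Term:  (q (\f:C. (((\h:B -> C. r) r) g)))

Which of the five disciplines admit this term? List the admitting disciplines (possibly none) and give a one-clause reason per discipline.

admitting disciplines: unrestricted
usage: g: 1, q: 1, r: 2, f (bound): 0, h (bound): 0
order of uses: q, r, r, g
typing: well-typed — term : B
ordered: ✗ — repeated use of r ×2; f, h never used (weakening)
linear: ✗ — repeated use of r ×2; f, h never used (weakening)
affine: ✗ — repeated use of r ×2
relevant: ✗ — f, h never used (weakening)
unrestricted: ✓ — simply typable at B; W, C, E all held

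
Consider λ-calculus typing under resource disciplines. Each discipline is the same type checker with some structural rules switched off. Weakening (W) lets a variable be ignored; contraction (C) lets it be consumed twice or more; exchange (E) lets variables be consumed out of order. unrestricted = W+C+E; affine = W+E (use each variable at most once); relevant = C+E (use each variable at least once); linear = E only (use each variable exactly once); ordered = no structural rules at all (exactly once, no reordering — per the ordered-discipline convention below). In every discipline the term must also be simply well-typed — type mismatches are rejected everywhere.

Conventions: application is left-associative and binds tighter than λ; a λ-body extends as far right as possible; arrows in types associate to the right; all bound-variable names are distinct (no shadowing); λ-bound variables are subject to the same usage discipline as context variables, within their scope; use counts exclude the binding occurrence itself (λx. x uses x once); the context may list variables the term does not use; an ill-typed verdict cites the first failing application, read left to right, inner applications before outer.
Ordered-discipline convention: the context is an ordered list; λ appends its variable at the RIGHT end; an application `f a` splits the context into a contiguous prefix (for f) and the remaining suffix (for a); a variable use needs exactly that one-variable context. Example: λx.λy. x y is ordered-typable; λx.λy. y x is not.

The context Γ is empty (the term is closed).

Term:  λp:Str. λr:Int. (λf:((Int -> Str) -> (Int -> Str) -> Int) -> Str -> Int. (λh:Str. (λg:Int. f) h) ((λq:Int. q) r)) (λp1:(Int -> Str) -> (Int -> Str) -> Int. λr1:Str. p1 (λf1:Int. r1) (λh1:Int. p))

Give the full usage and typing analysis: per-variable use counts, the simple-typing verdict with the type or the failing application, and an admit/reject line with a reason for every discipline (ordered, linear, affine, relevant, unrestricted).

variable uses: p (λ-bound)=1; r (λ-bound)=1; f (λ-bound)=1; h (λ-bound)=1; g (λ-bound)=0; q (λ-bound)=1; p1 (λ-bound)=1; r1 (λ-bound)=1; f1 (λ-bound)=0; h1 (λ-bound)=0
uses in reading order: f, h, q, r, p1, r1, p
typing: ill-typed: a function awaiting Int gets Str
ordered: ✗ — fails simple typing
linear: ✗ — a type mismatch blocks all five
affine: ✗ — the type mismatch rejects it
relevant: ✗ — not simply typable
unrestricted: ✗ — fails simple typing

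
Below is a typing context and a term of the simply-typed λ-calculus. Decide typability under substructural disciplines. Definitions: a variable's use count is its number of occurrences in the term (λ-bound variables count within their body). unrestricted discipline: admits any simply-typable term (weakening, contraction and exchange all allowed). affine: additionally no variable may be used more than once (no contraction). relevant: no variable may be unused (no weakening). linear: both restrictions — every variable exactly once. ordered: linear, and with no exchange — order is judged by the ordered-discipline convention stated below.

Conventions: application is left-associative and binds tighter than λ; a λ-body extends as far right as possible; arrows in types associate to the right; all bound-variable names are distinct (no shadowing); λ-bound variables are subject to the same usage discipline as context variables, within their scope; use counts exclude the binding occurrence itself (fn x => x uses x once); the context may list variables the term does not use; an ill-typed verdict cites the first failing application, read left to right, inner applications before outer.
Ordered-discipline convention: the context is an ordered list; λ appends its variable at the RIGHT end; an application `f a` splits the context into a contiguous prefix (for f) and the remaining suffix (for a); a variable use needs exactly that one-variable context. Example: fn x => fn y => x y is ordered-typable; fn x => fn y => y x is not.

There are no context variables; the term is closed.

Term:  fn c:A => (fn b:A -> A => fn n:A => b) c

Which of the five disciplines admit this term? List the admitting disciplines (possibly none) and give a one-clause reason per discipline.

admitted in: none
variable uses: c (bound): 1×, b (bound): 1×, n (bound): 0×
order of uses: b, c
typing: ill-typed: an argument A mismatches the expected A -> A
ordered ✗ (not simply typable)
linear ✗ (fails simple typing)
affine ✗ (a type mismatch blocks all five)
relevant ✗ (the type mismatch rejects it)
unrestricted ✗ (not simply typable)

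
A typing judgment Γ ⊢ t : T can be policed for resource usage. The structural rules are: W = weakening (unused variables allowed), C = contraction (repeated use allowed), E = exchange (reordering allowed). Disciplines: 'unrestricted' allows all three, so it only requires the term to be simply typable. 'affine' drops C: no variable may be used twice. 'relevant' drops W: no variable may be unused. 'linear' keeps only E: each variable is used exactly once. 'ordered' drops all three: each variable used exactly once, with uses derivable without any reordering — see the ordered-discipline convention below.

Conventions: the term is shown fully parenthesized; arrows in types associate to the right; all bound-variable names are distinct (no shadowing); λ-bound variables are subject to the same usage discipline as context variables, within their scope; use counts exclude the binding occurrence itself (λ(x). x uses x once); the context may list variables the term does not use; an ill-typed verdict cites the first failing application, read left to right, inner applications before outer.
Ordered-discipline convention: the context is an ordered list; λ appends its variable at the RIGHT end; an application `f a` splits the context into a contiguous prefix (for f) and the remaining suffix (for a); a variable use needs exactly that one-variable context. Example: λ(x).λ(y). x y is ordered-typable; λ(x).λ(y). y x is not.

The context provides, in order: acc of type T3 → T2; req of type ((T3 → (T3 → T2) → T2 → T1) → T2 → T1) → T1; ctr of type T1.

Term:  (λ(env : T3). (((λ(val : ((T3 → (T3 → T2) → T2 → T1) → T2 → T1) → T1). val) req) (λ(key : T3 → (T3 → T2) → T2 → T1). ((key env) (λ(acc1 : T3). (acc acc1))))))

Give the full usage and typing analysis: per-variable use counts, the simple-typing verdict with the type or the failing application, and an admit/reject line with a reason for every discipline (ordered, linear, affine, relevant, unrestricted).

use counts: acc=1, req=1, ctr=0, env [bound]=1, val [bound]=1, key [bound]=1, acc1 [bound]=1
use order (left to right): val, req, key, env, acc, acc1
typing: ✓ — T3 → T1
ordered ✗ (needs weakening: ctr unused)
linear ✗ (needs weakening: ctr unused)
affine ✓ (acc, req, ctr, env, val, key, acc1: no repeats, contraction unneeded)
relevant ✗ (needs weakening: ctr unused)
unrestricted ✓ (well-typed at T3 → T1; no restrictions here)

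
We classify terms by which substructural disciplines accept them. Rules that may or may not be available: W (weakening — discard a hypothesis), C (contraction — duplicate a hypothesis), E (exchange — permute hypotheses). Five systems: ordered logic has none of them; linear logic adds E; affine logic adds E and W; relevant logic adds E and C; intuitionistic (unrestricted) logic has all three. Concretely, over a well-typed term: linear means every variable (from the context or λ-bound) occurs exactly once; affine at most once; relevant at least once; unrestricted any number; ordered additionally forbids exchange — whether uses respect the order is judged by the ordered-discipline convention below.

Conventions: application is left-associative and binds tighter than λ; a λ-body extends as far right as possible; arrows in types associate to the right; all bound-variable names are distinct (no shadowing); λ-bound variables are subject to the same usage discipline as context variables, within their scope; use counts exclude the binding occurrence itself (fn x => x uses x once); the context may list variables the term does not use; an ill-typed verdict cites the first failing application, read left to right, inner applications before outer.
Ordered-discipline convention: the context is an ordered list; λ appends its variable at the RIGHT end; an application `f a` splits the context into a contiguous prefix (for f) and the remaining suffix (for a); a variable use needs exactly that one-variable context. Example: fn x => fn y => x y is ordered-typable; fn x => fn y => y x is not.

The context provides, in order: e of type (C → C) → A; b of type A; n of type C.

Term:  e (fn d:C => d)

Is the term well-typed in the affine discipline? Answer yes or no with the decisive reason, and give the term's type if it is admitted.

yes — none of e, b, n, d used more than once; term : A
counts: e: 1; b: 0; n: 0; d (bound): 1
order of uses: e, d
typing: ✓ — A
per-discipline verdicts: ordered ✗; linear ✗; affine ✓; relevant ✗; unrestricted ✓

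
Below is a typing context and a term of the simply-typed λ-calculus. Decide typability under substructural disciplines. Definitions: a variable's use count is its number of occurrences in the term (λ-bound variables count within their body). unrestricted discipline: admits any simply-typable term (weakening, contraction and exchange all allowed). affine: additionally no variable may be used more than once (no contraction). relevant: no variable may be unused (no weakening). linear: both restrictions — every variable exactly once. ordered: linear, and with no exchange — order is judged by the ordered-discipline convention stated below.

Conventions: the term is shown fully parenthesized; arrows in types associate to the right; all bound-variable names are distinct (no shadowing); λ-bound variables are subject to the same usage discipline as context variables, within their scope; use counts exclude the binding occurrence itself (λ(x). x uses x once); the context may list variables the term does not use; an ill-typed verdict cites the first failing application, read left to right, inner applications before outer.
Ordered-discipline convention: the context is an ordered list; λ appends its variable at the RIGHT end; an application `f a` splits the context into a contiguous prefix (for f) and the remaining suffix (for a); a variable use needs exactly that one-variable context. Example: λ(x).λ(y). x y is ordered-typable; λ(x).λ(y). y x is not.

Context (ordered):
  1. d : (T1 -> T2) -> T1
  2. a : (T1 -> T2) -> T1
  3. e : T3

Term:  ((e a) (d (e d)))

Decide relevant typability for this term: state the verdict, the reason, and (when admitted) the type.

no — a type mismatch blocks all five
variable uses: d: 2×, a: 1×, e: 2×
use order (left to right): e, a, d, e, d
typing: ill-typed: applying a non-function (T3)
across the five disciplines: ordered ✗, linear ✗, affine ✗, relevant ✗, unrestricted ✗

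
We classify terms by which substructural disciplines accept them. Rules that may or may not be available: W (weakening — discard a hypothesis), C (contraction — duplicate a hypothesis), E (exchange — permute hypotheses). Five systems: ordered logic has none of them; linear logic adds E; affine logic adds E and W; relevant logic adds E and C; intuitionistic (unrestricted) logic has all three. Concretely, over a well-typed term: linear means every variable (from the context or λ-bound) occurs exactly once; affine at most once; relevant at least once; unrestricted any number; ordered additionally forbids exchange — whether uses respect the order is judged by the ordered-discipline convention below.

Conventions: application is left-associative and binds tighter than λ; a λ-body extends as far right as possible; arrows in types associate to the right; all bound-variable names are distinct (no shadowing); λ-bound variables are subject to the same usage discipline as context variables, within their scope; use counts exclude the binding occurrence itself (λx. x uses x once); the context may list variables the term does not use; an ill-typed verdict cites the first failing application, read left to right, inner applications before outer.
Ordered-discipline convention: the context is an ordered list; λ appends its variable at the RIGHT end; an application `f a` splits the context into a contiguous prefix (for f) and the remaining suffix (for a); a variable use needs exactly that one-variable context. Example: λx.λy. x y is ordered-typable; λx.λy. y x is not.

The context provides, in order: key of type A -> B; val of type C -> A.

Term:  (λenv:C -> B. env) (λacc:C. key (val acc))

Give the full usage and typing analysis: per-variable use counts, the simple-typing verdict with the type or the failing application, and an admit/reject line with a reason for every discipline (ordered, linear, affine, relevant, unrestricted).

use counts: key=1; val=1; env (bound)=1; acc (bound)=1
uses in reading order: env, key, val, acc
typing: well-typed — term : C -> B
ordered: ✓ — key, val, env, acc once each; derivable with no W/C/E
linear: ✓ — exactly-once usage across key, val, env, acc
affine: ✓ — key, val, env, acc: no repeats, contraction unneeded
relevant: ✓ — key, val, env, acc: all used, weakening unneeded
unrestricted: ✓ — simply typable at C -> B; W, C, E all held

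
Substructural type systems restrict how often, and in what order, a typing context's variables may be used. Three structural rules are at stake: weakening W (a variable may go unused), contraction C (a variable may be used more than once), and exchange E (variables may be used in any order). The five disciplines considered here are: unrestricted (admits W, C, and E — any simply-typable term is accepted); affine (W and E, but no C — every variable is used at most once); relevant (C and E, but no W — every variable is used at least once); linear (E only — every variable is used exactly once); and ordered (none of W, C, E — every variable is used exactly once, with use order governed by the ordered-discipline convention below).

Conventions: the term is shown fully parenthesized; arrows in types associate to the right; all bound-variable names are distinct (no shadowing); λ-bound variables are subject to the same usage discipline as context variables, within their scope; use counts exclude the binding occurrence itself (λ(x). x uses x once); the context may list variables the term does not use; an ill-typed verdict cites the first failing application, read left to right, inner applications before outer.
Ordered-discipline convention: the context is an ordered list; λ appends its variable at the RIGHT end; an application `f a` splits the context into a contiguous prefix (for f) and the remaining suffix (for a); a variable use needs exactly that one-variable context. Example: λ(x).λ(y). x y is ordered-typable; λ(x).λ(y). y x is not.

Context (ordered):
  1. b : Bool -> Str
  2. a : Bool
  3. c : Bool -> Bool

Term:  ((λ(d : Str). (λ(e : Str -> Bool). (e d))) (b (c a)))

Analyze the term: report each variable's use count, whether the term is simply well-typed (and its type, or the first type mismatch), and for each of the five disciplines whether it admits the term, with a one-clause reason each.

usage: b ×1, a ×1, c ×1, d [bound] ×1, e [bound] ×1
order of uses: e, d, b, c, a
typing: well-typed at (Str -> Bool) -> Bool
ordered: ✗ — use order e, d, b, c, a needs exchange
linear: ✓ — each of b, a, c, d, e used exactly once
affine: ✓ — b, a, c, d, e: no repeats, contraction unneeded
relevant: ✓ — none of b, a, c, d, e goes unused
unrestricted: ✓ — typability at (Str -> Bool) -> Bool is all that's needed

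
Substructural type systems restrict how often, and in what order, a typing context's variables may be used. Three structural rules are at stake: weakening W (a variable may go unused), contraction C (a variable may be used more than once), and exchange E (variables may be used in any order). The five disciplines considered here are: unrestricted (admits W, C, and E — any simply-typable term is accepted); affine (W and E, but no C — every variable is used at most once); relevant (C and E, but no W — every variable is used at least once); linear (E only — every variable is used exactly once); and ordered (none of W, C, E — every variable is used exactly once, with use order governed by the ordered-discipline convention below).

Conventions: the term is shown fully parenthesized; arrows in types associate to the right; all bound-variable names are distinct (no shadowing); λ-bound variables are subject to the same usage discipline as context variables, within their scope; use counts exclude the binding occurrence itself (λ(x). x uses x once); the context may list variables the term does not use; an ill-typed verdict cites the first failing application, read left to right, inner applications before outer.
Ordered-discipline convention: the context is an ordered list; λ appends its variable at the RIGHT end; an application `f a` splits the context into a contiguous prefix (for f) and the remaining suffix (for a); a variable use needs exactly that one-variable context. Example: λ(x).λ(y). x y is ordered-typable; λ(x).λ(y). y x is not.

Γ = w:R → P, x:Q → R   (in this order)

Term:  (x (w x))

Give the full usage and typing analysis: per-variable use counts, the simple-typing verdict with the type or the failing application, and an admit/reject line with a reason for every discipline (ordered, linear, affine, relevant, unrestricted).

use counts: w ×1; x ×2
use order (left to right): x, w, x
typing: ill-typed: an application expects R but receives Q → R
ordered: ✗, not simply typable
linear: ✗, fails simple typing
affine: ✗, a type mismatch blocks all five
relevant: ✗, the type mismatch rejects it
unrestricted: ✗, not simply typable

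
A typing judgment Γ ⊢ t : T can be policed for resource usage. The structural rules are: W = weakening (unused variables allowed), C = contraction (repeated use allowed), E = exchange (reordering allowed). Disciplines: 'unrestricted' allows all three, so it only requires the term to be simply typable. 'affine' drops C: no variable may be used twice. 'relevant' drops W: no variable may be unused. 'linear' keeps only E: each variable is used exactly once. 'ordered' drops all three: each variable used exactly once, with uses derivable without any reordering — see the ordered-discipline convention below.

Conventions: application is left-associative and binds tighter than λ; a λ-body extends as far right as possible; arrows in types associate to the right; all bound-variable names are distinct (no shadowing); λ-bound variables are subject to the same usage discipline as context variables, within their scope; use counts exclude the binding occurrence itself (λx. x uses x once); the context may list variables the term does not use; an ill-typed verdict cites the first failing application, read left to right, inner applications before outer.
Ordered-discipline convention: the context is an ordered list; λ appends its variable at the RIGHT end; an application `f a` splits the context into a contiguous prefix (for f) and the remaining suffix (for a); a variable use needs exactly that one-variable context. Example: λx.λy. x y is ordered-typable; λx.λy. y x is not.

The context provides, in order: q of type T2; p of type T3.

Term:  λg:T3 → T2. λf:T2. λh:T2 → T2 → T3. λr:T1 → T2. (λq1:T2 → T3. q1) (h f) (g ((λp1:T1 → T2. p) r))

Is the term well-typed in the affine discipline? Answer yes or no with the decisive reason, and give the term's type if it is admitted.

yes — none of q, p, g, f, h, r, q1, p1 used more than once; term : (T3 → T2) → T2 → (T2 → T2 → T3) → (T1 → T2) → T3
usage: q: 0×, p: 1×, g (bound): 1×, f (bound): 1×, h (bound): 1×, r (bound): 1×, q1 (bound): 1×, p1 (bound): 0×
uses in reading order: q1, h, f, g, p, r
typing: ✓ — (T3 → T2) → T2 → (T2 → T2 → T3) → (T1 → T2) → T3
summary: ordered ✗, linear ✗, affine ✓, relevant ✗, unrestricted ✓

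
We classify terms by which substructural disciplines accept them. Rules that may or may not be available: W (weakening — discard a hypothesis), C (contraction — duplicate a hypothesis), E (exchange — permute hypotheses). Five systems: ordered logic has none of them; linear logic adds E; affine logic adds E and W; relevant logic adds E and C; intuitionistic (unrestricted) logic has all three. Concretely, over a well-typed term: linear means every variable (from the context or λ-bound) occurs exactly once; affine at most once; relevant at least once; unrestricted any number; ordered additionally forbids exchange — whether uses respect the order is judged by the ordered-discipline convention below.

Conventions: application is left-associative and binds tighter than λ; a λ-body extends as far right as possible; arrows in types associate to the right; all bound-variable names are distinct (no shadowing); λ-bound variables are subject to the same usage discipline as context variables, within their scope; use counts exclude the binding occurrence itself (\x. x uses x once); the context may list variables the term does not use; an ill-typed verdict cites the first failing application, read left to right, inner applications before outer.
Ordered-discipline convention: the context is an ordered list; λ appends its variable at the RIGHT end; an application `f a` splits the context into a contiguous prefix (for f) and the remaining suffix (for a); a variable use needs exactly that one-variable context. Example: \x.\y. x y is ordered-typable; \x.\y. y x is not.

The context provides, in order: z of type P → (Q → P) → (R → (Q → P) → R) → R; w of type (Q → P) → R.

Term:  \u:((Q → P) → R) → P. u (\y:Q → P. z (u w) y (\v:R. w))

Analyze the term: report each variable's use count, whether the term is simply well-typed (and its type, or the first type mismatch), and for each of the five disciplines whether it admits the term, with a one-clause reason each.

variable uses: z: 1×, w: 2×, u (λ-bound): 2×, y (λ-bound): 1×, v (λ-bound): 0×
uses in reading order: u, z, u, w, y, w
typing: ✓ — (((Q → P) → R) → P) → P
ordered ✗ (w ×2, u ×2 used more than once (contraction); v left unused)
linear ✗ (w ×2, u ×2 used more than once (contraction); v left unused)
affine ✗ (w ×2, u ×2 used more than once (contraction))
relevant ✗ (v left unused)
unrestricted ✓ (typability at (((Q → P) → R) → P) → P is all that's needed)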